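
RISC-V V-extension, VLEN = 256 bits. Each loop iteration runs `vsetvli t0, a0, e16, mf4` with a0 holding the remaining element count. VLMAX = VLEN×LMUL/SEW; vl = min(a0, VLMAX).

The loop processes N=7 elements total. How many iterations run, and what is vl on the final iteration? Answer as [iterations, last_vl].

[iterations, last_vl] = [2, 3]

VLMAX = (256 × 1/4) / 16 = 4 lanes
7 elements at 4/iter → 2 passes, remainder 3 on the last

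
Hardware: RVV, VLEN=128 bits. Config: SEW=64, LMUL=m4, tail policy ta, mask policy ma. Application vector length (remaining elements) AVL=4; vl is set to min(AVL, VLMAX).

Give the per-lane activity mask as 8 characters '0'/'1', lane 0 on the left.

lanes per group: 128·4/64 = 8
vl = min(AVL, VLMAX) = min(4, 8) = 4
bits (lane 0 leftmost): 11110000

predicate = 11110000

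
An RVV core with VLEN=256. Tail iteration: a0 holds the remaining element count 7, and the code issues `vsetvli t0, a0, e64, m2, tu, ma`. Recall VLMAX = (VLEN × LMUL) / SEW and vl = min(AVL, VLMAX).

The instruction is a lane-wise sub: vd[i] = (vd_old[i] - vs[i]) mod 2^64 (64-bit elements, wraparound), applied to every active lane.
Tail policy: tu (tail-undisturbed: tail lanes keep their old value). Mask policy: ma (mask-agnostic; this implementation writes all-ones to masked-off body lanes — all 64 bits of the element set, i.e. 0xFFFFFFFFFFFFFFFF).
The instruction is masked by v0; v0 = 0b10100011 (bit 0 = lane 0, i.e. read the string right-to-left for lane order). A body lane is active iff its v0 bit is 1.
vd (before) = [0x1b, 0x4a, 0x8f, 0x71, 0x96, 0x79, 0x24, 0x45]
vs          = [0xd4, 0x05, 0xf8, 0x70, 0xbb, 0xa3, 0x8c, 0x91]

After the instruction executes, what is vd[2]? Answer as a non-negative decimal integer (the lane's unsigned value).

vd[2] = 18446744073709551615

VLMAX = (256 × 2) / 64 = 8 lanes
vl ← min(7, 8) = 7
vd[0] sub(0x1b,0xd4) -> 0xffffffffffffff47
vd[1] sub(0x4a,0x05) -> 0x45
vd[2] mask-off/ones -> 0xffffffffffffffff
vd[3] mask-off/ones -> 0xffffffffffffffff
vd[4] mask-off/ones -> 0xffffffffffffffff
vd[5] sub(0x79,0xa3) -> 0xffffffffffffffd6
vd[6] mask-off/ones -> 0xffffffffffffffff
vd[7] tail/keep -> 0x45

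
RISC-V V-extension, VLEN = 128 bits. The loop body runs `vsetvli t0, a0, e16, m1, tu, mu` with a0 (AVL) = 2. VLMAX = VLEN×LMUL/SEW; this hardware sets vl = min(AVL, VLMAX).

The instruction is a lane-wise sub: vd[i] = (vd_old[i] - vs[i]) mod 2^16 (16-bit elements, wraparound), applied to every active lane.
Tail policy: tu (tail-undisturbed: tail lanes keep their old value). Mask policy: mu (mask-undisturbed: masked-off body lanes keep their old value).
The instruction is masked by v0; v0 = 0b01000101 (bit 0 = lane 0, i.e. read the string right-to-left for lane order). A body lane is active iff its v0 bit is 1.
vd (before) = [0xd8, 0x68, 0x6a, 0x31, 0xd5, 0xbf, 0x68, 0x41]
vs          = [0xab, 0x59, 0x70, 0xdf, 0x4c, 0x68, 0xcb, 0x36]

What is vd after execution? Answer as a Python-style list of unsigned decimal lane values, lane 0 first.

VLMAX = (128 × 1) / 16 = 8 lanes
vl = min(AVL, VLMAX) = min(2, 8) = 2
  i=0: sub(0xd8,0xab) → 45
  i=1: mask-off/keep → 104
  i=2: tail/keep → 106
  i=3: tail/keep → 49
  i=4: tail/keep → 213
  i=5: tail/keep → 191
  i=6: tail/keep → 104
  i=7: tail/keep → 65

vd = [45, 104, 106, 49, 213, 191, 104, 65]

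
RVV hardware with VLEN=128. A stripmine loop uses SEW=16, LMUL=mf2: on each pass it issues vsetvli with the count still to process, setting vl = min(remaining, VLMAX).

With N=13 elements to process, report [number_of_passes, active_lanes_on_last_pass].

[iterations, last_vl] = [4, 1]

lanes per group: 128·1/2/16 = 4
iterations = ceil(13/4) = 4; final-pass vl = 1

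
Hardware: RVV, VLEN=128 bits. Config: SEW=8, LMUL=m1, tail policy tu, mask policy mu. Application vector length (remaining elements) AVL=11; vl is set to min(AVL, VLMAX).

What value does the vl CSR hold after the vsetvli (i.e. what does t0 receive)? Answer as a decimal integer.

VLMAX = (128 × 1) / 8 = 16 lanes
AVL=11 ≤ VLMAX=16, so vl = 11

vl = 11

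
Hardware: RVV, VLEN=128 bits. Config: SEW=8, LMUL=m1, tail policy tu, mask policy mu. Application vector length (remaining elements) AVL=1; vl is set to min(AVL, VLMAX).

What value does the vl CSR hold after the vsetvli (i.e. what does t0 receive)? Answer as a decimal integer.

vl = 1

VLMAX = (128 × 1) / 8 = 16 lanes
vl ← min(1, 16) = 1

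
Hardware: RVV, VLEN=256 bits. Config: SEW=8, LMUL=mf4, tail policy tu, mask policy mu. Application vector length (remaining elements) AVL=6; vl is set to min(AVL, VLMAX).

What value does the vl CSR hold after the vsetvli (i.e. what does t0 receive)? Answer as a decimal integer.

vl = 6

VLMAX = (256 × 1/4) / 8 = 8 lanes
vl = min(AVL, VLMAX) = min(6, 8) = 6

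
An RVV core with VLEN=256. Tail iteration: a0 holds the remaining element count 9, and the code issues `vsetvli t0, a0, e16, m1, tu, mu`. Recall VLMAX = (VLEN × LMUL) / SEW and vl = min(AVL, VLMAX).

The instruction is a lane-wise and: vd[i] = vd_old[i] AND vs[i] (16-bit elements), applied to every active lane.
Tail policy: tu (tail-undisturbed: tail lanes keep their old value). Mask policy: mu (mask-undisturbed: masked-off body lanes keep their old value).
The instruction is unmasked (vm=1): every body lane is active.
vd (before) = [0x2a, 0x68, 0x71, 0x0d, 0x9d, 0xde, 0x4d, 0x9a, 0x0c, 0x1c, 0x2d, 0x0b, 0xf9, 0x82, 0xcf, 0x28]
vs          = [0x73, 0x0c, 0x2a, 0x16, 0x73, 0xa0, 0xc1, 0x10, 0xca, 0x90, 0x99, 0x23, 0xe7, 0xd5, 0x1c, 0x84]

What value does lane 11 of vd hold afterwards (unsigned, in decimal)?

vd[11] = 11

VLMAX = (256 × 1) / 16 = 16 lanes
vl = min(AVL, VLMAX) = min(9, 16) = 9
[0] and(0x2a,0x73) = 0x22
[1] and(0x68,0x0c) = 0x08
[2] and(0x71,0x2a) = 0x20
[3] and(0x0d,0x16) = 0x04
[4] and(0x9d,0x73) = 0x11
[5] and(0xde,0xa0) = 0x80
[6] and(0x4d,0xc1) = 0x41
[7] and(0x9a,0x10) = 0x10
[8] and(0x0c,0xca) = 0x08
[9] tail/keep = 0x1c
[10] tail/keep = 0x2d
[11] tail/keep = 0x0b
[12] tail/keep = 0xf9
[13] tail/keep = 0x82
[14] tail/keep = 0xcf
[15] tail/keep = 0x28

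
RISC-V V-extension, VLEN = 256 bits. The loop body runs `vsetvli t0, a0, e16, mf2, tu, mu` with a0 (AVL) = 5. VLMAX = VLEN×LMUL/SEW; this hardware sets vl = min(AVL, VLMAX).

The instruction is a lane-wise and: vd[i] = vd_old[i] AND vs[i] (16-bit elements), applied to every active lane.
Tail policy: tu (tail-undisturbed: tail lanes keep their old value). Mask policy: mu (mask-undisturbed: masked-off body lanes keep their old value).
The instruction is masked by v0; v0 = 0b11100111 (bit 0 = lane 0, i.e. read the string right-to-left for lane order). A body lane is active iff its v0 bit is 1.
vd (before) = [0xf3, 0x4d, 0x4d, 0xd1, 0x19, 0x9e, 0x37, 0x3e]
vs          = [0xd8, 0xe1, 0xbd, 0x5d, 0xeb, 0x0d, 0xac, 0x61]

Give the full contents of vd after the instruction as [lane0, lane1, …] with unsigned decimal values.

vd = [208, 65, 13, 209, 25, 158, 55, 62]

VLMAX = VLEN×LMUL/SEW = 256×1/2/16 = 8
vl = min(AVL, VLMAX) = min(5, 8) = 5
[0] and(0xf3,0xd8) = 0xd0
[1] and(0x4d,0xe1) = 0x41
[2] and(0x4d,0xbd) = 0x0d
[3] mask-off/keep = 0xd1
[4] mask-off/keep = 0x19
[5] tail/keep = 0x9e
[6] tail/keep = 0x37
[7] tail/keep = 0x3e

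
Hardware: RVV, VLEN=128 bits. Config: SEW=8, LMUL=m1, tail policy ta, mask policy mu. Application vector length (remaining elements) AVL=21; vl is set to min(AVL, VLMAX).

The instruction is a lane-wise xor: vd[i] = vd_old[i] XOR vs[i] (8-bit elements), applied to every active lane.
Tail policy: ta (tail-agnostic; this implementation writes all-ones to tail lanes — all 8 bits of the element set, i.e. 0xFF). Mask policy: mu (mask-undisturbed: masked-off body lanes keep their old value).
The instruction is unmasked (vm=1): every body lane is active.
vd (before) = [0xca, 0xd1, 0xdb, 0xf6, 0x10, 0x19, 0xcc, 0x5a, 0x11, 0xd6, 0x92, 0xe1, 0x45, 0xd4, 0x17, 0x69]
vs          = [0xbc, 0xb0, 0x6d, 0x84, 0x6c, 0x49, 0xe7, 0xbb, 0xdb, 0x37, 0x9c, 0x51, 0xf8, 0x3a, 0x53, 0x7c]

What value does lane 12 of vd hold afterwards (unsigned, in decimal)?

VLMAX = VLEN×LMUL/SEW = 128×1/8 = 16
AVL=21 > VLMAX=16, so vl = 16
vd[0] xor(0xca,0xbc) -> 0x76
vd[1] xor(0xd1,0xb0) -> 0x61
vd[2] xor(0xdb,0x6d) -> 0xb6
vd[3] xor(0xf6,0x84) -> 0x72
vd[4] xor(0x10,0x6c) -> 0x7c
vd[5] xor(0x19,0x49) -> 0x50
vd[6] xor(0xcc,0xe7) -> 0x2b
vd[7] xor(0x5a,0xbb) -> 0xe1
vd[8] xor(0x11,0xdb) -> 0xca
vd[9] xor(0xd6,0x37) -> 0xe1
vd[10] xor(0x92,0x9c) -> 0x0e
vd[11] xor(0xe1,0x51) -> 0xb0
vd[12] xor(0x45,0xf8) -> 0xbd
vd[13] xor(0xd4,0x3a) -> 0xee
vd[14] xor(0x17,0x53) -> 0x44
vd[15] xor(0x69,0x7c) -> 0x15

vd[12] = 189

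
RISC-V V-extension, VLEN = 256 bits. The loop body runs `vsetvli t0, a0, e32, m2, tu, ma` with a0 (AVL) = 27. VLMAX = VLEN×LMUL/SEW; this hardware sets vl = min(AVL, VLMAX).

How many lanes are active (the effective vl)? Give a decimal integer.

vl = 16

VLMAX = (256 × 2) / 32 = 16 lanes
vl = min(AVL, VLMAX) = min(27, 16) = 16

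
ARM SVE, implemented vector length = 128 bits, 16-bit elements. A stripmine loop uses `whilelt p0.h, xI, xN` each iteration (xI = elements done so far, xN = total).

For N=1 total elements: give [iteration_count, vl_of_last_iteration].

register lanes = 128/16 = 8
iterations = ceil(1/8) = 1; final-pass vl = 1

[iterations, last_vl] = [1, 1]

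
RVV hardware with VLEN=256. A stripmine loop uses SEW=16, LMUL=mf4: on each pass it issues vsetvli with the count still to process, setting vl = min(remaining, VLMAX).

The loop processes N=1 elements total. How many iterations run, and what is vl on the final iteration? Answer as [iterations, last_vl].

[iterations, last_vl] = [1, 1]

VLMAX = VLEN×LMUL/SEW = 256×1/4/16 = 4
iterations = ceil(1/4) = 1; final-pass vl = 1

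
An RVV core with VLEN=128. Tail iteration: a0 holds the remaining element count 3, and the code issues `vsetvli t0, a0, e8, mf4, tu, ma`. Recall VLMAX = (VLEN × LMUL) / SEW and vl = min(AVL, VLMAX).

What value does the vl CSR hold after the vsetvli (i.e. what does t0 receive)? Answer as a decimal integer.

vl = 3

VLMAX = (128 × 1/4) / 8 = 4 lanes
AVL=3 ≤ VLMAX=4, so vl = 3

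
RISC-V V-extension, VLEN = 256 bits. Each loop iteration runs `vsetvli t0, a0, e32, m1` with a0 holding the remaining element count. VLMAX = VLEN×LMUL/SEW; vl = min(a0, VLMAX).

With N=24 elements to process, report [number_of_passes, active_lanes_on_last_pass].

VLMAX = VLEN×LMUL/SEW = 256×1/32 = 8
N=24: ⌈24/8⌉ = 3 iters; last vl = 24 − 2×8 = 8

[iterations, last_vl] = [3, 8]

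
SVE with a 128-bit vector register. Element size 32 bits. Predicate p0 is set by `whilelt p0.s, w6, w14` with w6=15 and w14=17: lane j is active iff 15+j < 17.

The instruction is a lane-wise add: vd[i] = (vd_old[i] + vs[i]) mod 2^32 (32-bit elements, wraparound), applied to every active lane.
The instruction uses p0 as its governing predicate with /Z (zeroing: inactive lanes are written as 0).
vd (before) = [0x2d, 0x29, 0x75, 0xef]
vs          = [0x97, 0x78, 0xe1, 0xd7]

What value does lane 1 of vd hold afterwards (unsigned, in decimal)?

vd[1] = 161

register lanes = 128/32 = 4
p0[j] = (15+j < 17); true for j=0..1 → 2 lanes set
  i=0: add(0x2d,0x97) → 196
  i=1: add(0x29,0x78) → 161
  i=2: tail/zero → 0
  i=3: tail/zero → 0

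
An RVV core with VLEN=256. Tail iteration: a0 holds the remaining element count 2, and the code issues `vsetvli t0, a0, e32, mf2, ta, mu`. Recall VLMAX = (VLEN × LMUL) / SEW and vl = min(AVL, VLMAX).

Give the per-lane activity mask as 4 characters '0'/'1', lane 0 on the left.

lanes per group: 256·1/2/32 = 4
AVL=2 ≤ VLMAX=4, so vl = 2
bits (lane 0 leftmost): 1100

predicate = 1100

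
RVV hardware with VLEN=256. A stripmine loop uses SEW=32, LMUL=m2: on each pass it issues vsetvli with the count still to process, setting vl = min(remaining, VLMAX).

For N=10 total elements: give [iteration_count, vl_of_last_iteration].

VLMAX = (256 × 2) / 32 = 16 lanes
iterations = ceil(10/16) = 1; final-pass vl = 10

[iterations, last_vl] = [1, 10]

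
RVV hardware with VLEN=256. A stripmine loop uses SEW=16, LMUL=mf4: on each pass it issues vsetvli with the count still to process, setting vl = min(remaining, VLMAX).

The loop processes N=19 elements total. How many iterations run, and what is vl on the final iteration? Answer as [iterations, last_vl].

VLMAX = VLEN×LMUL/SEW = 256×1/4/16 = 4
19 elements at 4/iter → 5 passes, remainder 3 on the last

[iterations, last_vl] = [5, 3]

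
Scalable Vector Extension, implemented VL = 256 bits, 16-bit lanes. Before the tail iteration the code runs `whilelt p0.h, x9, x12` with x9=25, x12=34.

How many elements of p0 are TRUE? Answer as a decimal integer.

vl = 9

register lanes = 256/16 = 16
whilelt: lane j active iff 25+j < 34 → j < 9 → 9 active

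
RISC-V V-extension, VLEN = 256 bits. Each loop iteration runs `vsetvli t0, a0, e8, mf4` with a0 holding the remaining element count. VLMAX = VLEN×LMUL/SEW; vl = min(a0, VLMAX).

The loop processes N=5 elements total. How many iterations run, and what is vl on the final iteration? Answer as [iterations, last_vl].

[iterations, last_vl] = [1, 5]

VLMAX = VLEN×LMUL/SEW = 256×1/4/8 = 8
N=5: ⌈5/8⌉ = 1 iters; last vl = 5 − 0×8 = 5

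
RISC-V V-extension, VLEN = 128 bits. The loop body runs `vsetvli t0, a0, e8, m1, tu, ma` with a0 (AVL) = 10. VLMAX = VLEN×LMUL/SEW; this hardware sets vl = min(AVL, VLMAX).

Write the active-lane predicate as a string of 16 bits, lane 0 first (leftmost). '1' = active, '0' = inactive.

lanes per group: 128·1/8 = 16
vl ← min(10, 16) = 10
bits (lane 0 leftmost): 1111111111000000

predicate = 1111111111000000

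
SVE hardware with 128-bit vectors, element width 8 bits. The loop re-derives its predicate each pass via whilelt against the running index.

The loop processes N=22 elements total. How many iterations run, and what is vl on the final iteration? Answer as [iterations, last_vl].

[iterations, last_vl] = [2, 6]

lane count: 128 div 8 = 16
22 elements at 16/iter → 2 passes, remainder 6 on the last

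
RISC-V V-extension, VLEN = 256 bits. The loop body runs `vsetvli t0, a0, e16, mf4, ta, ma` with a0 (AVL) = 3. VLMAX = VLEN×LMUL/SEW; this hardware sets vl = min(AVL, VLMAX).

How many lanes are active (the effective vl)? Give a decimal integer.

vl = 3

VLMAX = (256 × 1/4) / 16 = 4 lanes
vl ← min(3, 4) = 3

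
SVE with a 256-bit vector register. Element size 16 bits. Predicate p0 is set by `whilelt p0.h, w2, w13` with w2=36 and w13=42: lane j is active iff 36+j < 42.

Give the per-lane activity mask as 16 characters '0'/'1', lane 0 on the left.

predicate = 1111110000000000

register lanes = 256/16 = 16
active while 36+j < 42, i.e. j ∈ [0,6) capped at 16 ⇒ 6
bits (lane 0 leftmost): 1111110000000000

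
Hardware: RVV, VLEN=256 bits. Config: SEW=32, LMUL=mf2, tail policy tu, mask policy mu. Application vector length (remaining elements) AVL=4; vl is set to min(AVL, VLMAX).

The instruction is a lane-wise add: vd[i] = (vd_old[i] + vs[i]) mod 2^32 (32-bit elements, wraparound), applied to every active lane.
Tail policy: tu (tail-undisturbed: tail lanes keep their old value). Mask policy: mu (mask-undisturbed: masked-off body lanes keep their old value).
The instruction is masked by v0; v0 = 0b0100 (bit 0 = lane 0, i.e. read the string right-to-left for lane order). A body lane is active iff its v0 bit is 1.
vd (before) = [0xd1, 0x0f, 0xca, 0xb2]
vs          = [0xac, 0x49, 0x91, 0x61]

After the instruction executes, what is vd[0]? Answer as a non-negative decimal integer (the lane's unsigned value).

lanes per group: 256·1/2/32 = 4
vl = min(AVL, VLMAX) = min(4, 4) = 4
vd[0] mask-off/keep -> 0xd1
vd[1] mask-off/keep -> 0x0f
vd[2] add(0xca,0x91) -> 0x15b
vd[3] mask-off/keep -> 0xb2

vd[0] = 209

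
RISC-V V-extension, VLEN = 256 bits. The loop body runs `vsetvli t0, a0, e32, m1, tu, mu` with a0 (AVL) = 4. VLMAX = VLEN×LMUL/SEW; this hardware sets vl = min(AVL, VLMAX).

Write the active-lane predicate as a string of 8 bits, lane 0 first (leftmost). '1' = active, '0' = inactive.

lanes per group: 256·1/32 = 8
vl ← min(4, 8) = 4
bits (lane 0 leftmost): 11110000

predicate = 11110000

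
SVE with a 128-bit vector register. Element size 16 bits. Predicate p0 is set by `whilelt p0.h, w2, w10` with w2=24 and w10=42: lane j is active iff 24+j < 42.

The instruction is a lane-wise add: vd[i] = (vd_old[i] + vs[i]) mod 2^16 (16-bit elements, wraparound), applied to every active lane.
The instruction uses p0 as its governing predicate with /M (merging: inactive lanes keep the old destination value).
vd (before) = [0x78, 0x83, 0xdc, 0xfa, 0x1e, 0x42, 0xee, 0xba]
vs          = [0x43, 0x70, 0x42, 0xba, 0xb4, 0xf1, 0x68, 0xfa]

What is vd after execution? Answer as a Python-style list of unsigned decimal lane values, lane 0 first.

vd = [187, 243, 286, 436, 210, 307, 342, 436]

register lanes = 128/16 = 8
p0[j] = (24+j < 42); true for j=0..7 → 8 lanes set
  i=0: add(0x78,0x43) → 187
  i=1: add(0x83,0x70) → 243
  i=2: add(0xdc,0x42) → 286
  i=3: add(0xfa,0xba) → 436
  i=4: add(0x1e,0xb4) → 210
  i=5: add(0x42,0xf1) → 307
  i=6: add(0xee,0x68) → 342
  i=7: add(0xba,0xfa) → 436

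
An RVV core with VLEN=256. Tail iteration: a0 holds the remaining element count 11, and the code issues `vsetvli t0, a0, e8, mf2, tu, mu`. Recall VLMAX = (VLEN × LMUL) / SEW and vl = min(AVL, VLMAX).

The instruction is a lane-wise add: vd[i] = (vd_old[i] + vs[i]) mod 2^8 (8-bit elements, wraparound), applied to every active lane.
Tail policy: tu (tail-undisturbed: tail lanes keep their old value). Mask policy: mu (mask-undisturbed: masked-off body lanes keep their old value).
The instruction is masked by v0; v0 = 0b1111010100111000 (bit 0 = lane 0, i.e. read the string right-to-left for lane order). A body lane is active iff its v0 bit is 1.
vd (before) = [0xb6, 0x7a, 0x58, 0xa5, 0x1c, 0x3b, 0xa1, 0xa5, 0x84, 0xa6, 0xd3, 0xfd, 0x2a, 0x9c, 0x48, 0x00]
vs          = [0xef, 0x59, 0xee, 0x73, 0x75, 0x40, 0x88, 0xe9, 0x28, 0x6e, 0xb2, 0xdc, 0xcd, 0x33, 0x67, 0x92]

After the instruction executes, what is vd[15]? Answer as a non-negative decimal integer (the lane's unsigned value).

vd[15] = 0

VLMAX = VLEN×LMUL/SEW = 256×1/2/8 = 16
vl ← min(11, 16) = 11
vd[0] mask-off/keep -> 0xb6
vd[1] mask-off/keep -> 0x7a
vd[2] mask-off/keep -> 0x58
vd[3] add(0xa5,0x73) -> 0x18
vd[4] add(0x1c,0x75) -> 0x91
vd[5] add(0x3b,0x40) -> 0x7b
vd[6] mask-off/keep -> 0xa1
vd[7] mask-off/keep -> 0xa5
vd[8] add(0x84,0x28) -> 0xac
vd[9] mask-off/keep -> 0xa6
vd[10] add(0xd3,0xb2) -> 0x85
vd[11] tail/keep -> 0xfd
vd[12] tail/keep -> 0x2a
vd[13] tail/keep -> 0x9c
vd[14] tail/keep -> 0x48
vd[15] tail/keep -> 0x00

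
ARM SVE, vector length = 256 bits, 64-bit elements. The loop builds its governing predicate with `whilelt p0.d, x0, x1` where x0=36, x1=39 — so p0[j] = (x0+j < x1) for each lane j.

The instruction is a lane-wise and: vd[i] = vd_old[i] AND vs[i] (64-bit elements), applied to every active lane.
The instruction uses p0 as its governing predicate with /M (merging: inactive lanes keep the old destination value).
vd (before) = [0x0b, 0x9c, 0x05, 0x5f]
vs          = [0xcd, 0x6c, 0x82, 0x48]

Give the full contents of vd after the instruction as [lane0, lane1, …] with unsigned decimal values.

vd = [9, 12, 0, 95]

register lanes = 256/64 = 4
whilelt: lane j active iff 36+j < 39 → j < 3 → 3 active
[0] and(0x0b,0xcd) = 0x09
[1] and(0x9c,0x6c) = 0x0c
[2] and(0x05,0x82) = 0x00
[3] tail/keep = 0x5f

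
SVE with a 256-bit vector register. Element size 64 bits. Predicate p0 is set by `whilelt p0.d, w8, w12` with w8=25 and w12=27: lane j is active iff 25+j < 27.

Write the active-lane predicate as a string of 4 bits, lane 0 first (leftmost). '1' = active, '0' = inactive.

lane count: 256 div 64 = 4
p0[j] = (25+j < 27); true for j=0..1 → 2 lanes set
bits (lane 0 leftmost): 1100

predicate = 1100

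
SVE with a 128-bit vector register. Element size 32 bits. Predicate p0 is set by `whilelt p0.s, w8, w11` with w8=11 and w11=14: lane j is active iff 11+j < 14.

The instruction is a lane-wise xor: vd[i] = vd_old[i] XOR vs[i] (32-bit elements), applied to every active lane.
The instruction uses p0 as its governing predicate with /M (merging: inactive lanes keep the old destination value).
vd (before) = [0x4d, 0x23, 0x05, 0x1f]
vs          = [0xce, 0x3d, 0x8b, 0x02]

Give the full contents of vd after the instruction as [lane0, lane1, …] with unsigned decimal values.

vd = [131, 30, 142, 31]

128-bit reg / 32-bit elem → 4 lanes
whilelt: lane j active iff 11+j < 14 → j < 3 → 3 active
[0] xor(0x4d,0xce) = 0x83
[1] xor(0x23,0x3d) = 0x1e
[2] xor(0x05,0x8b) = 0x8e
[3] tail/keep = 0x1f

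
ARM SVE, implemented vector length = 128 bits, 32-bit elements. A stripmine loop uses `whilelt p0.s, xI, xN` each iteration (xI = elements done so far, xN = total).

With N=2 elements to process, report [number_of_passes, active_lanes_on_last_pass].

[iterations, last_vl] = [1, 2]

register lanes = 128/32 = 4
2 elements at 4/iter → 1 passes, remainder 2 on the last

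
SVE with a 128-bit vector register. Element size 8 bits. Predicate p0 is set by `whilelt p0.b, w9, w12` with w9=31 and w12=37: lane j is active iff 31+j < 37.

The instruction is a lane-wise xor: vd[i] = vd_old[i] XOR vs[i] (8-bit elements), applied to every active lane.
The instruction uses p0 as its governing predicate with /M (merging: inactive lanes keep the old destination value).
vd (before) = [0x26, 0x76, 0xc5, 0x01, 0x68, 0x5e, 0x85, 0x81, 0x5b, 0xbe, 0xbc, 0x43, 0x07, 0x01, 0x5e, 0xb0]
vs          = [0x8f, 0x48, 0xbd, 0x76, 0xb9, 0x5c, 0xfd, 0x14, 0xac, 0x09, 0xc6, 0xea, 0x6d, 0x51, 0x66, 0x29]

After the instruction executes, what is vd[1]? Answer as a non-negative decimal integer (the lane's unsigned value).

lane count: 128 div 8 = 16
active while 31+j < 37, i.e. j ∈ [0,6) capped at 16 ⇒ 6
lane  0: xor(0x26,0x8f) ⇒ 0xa9
lane  1: xor(0x76,0x48) ⇒ 0x3e
lane  2: xor(0xc5,0xbd) ⇒ 0x78
lane  3: xor(0x01,0x76) ⇒ 0x77
lane  4: xor(0x68,0xb9) ⇒ 0xd1
lane  5: xor(0x5e,0x5c) ⇒ 0x02
lane  6: tail/keep ⇒ 0x85
lane  7: tail/keep ⇒ 0x81
lane  8: tail/keep ⇒ 0x5b
lane  9: tail/keep ⇒ 0xbe
lane 10: tail/keep ⇒ 0xbc
lane 11: tail/keep ⇒ 0x43
lane 12: tail/keep ⇒ 0x07
lane 13: tail/keep ⇒ 0x01
lane 14: tail/keep ⇒ 0x5e
lane 15: tail/keep ⇒ 0xb0

vd[1] = 62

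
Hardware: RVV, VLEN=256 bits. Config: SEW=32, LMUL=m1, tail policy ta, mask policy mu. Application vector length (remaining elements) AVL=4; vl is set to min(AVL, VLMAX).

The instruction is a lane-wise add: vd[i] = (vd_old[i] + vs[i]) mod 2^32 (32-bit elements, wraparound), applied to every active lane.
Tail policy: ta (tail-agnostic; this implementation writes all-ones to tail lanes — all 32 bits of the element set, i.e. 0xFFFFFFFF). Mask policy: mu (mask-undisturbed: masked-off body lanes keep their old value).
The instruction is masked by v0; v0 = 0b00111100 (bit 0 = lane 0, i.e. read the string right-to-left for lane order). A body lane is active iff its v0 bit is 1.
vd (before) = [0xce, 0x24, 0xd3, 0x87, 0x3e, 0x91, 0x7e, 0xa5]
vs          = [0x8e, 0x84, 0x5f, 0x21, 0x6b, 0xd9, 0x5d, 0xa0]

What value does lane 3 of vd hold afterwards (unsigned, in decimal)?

VLMAX = (256 × 1) / 32 = 8 lanes
AVL=4 ≤ VLMAX=8, so vl = 4
  i=0: mask-off/keep → 206
  i=1: mask-off/keep → 36
  i=2: add(0xd3,0x5f) → 306
  i=3: add(0x87,0x21) → 168
  i=4: tail/ones → 4294967295
  i=5: tail/ones → 4294967295
  i=6: tail/ones → 4294967295
  i=7: tail/ones → 4294967295

vd[3] = 168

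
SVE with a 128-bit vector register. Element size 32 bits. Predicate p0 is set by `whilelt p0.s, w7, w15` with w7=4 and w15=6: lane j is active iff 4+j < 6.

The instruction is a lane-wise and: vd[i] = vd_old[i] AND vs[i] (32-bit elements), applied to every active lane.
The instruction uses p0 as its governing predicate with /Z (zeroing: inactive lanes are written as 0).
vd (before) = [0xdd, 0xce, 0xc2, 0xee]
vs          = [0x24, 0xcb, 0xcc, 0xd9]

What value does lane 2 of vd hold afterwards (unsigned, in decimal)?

128-bit reg / 32-bit elem → 4 lanes
active while 4+j < 6, i.e. j ∈ [0,2) capped at 4 ⇒ 2
  i=0: and(0xdd,0x24) → 4
  i=1: and(0xce,0xcb) → 202
  i=2: tail/zero → 0
  i=3: tail/zero → 0

vd[2] = 0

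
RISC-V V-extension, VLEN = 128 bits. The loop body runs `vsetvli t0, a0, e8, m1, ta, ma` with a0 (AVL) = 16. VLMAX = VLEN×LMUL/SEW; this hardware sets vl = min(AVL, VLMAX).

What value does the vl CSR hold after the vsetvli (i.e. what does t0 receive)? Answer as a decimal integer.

vl = 16

lanes per group: 128·1/8 = 16
vl ← min(16, 16) = 16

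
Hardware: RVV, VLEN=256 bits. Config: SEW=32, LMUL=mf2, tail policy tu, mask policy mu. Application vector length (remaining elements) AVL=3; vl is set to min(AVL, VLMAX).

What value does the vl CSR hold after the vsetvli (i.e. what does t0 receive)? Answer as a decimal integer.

vl = 3

VLMAX = (256 × 1/2) / 32 = 4 lanes
vl = min(AVL, VLMAX) = min(3, 4) = 3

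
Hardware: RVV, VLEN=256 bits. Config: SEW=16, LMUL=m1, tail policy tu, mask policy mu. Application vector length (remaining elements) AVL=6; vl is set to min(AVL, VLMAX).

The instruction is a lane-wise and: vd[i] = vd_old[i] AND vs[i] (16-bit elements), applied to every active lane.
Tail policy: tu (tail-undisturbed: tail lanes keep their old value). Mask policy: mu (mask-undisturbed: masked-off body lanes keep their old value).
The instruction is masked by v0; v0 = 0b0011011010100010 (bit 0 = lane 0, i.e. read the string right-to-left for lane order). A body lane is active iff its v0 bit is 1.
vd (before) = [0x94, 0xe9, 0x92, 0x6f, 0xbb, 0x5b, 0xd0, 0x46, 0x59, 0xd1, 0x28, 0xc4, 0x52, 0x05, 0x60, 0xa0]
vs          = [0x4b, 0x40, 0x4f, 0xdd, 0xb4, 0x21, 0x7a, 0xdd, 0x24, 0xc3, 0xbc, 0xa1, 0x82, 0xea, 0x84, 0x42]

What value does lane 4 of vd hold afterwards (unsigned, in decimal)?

VLMAX = (256 × 1) / 16 = 16 lanes
vl = min(AVL, VLMAX) = min(6, 16) = 6
lane  0: mask-off/keep ⇒ 0x94
lane  1: and(0xe9,0x40) ⇒ 0x40
lane  2: mask-off/keep ⇒ 0x92
lane  3: mask-off/keep ⇒ 0x6f
lane  4: mask-off/keep ⇒ 0xbb
lane  5: and(0x5b,0x21) ⇒ 0x01
lane  6: tail/keep ⇒ 0xd0
lane  7: tail/keep ⇒ 0x46
lane  8: tail/keep ⇒ 0x59
lane  9: tail/keep ⇒ 0xd1
lane 10: tail/keep ⇒ 0x28
lane 11: tail/keep ⇒ 0xc4
lane 12: tail/keep ⇒ 0x52
lane 13: tail/keep ⇒ 0x05
lane 14: tail/keep ⇒ 0x60
lane 15: tail/keep ⇒ 0xa0

vd[4] = 187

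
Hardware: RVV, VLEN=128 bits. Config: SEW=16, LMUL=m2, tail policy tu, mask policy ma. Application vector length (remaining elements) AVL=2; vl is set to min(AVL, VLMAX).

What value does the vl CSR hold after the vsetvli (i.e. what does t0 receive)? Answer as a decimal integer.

VLMAX = VLEN×LMUL/SEW = 128×2/16 = 16
vl = min(AVL, VLMAX) = min(2, 16) = 2

vl = 2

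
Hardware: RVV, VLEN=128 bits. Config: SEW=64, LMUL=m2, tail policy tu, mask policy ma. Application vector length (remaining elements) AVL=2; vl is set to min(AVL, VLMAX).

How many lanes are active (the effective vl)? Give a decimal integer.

vl = 2

VLMAX = (128 × 2) / 64 = 4 lanes
vl = min(AVL, VLMAX) = min(2, 4) = 2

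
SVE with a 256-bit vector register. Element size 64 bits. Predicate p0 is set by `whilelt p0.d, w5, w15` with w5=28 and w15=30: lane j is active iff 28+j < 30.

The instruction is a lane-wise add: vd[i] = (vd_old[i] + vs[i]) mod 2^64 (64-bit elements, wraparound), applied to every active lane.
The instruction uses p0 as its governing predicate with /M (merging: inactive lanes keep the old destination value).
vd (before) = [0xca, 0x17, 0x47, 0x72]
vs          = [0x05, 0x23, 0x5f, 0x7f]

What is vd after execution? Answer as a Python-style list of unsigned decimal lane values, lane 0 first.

256-bit reg / 64-bit elem → 4 lanes
whilelt: lane j active iff 28+j < 30 → j < 2 → 2 active
lane  0: add(0xca,0x05) ⇒ 0xcf
lane  1: add(0x17,0x23) ⇒ 0x3a
lane  2: tail/keep ⇒ 0x47
lane  3: tail/keep ⇒ 0x72

vd = [207, 58, 71, 114]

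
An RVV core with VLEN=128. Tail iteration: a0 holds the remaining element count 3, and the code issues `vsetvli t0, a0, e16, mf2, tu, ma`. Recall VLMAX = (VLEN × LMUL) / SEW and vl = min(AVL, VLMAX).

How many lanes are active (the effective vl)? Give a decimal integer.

VLMAX = VLEN×LMUL/SEW = 128×1/2/16 = 4
vl = min(AVL, VLMAX) = min(3, 4) = 3

vl = 3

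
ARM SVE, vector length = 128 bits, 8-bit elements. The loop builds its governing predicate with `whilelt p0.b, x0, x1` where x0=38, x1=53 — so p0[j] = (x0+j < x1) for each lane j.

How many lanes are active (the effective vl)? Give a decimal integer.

register lanes = 128/8 = 16
p0[j] = (38+j < 53); true for j=0..14 → 15 lanes set

vl = 15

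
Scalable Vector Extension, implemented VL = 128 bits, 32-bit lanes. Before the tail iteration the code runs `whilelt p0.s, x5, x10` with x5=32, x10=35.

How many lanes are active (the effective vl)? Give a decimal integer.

128-bit reg / 32-bit elem → 4 lanes
p0[j] = (32+j < 35); true for j=0..2 → 3 lanes set

vl = 3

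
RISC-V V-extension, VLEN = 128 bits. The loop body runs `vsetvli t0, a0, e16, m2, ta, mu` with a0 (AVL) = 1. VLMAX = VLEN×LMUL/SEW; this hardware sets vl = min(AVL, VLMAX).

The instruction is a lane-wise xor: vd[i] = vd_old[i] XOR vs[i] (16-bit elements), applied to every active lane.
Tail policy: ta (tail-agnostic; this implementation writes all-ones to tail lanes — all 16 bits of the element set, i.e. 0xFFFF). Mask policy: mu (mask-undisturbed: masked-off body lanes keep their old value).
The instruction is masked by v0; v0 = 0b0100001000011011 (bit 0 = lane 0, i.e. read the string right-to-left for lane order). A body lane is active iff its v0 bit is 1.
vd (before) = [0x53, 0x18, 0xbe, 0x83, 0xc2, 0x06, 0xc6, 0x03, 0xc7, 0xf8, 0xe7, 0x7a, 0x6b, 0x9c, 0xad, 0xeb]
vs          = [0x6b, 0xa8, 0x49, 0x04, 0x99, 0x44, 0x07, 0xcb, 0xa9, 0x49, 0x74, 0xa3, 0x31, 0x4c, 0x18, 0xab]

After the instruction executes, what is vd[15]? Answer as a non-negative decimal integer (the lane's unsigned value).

VLMAX = (128 × 2) / 16 = 16 lanes
vl = min(AVL, VLMAX) = min(1, 16) = 1
  i=0: xor(0x53,0x6b) → 56
  i=1: tail/ones → 65535
  i=2: tail/ones → 65535
  i=3: tail/ones → 65535
  i=4: tail/ones → 65535
  i=5: tail/ones → 65535
  i=6: tail/ones → 65535
  i=7: tail/ones → 65535
  i=8: tail/ones → 65535
  i=9: tail/ones → 65535
  i=10: tail/ones → 65535
  i=11: tail/ones → 65535
  i=12: tail/ones → 65535
  i=13: tail/ones → 65535
  i=14: tail/ones → 65535
  i=15: tail/ones → 65535

vd[15] = 65535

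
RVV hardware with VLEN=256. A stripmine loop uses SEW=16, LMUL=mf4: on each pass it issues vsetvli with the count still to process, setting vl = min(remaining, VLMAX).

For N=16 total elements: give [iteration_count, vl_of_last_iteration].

VLMAX = (256 × 1/4) / 16 = 4 lanes
16 elements at 4/iter → 4 passes, remainder 4 on the last

[iterations, last_vl] = [4, 4]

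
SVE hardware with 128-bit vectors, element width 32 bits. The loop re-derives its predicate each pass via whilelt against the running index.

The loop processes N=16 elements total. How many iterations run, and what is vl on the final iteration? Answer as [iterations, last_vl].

lane count: 128 div 32 = 4
16 elements at 4/iter → 4 passes, remainder 4 on the last

[iterations, last_vl] = [4, 4]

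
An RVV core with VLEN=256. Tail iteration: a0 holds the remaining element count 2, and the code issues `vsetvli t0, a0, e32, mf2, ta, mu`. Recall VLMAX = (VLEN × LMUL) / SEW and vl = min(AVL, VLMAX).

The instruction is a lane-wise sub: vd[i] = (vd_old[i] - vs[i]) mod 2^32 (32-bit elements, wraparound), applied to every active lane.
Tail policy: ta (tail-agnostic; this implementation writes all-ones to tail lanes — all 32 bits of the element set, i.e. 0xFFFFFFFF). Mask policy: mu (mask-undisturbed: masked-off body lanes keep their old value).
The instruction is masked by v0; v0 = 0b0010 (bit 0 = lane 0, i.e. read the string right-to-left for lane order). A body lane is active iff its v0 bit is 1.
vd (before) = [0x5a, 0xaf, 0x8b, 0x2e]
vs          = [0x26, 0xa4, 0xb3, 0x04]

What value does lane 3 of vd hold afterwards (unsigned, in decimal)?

vd[3] = 4294967295

VLMAX = (256 × 1/2) / 32 = 4 lanes
AVL=2 ≤ VLMAX=4, so vl = 2
vd[0] mask-off/keep -> 0x5a
vd[1] sub(0xaf,0xa4) -> 0x0b
vd[2] tail/ones -> 0xffffffff
vd[3] tail/ones -> 0xffffffff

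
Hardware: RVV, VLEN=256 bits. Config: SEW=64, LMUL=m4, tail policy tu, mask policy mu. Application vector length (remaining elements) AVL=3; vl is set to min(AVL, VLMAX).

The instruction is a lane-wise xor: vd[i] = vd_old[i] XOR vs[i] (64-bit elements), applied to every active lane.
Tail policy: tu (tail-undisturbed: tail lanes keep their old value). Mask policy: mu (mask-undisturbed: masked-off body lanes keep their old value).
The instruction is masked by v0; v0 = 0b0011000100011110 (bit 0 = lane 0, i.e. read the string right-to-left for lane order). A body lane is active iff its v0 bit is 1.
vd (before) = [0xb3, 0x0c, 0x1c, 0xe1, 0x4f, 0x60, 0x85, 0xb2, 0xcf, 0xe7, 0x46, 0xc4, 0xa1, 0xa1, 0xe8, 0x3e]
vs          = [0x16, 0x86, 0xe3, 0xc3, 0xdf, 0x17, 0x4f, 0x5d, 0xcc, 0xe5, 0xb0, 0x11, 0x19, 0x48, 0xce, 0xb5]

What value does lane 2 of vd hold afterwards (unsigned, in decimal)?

VLMAX = VLEN×LMUL/SEW = 256×4/64 = 16
vl ← min(3, 16) = 3
[0] mask-off/keep = 0xb3
[1] xor(0x0c,0x86) = 0x8a
[2] xor(0x1c,0xe3) = 0xff
[3] tail/keep = 0xe1
[4] tail/keep = 0x4f
[5] tail/keep = 0x60
[6] tail/keep = 0x85
[7] tail/keep = 0xb2
[8] tail/keep = 0xcf
[9] tail/keep = 0xe7
[10] tail/keep = 0x46
[11] tail/keep = 0xc4
[12] tail/keep = 0xa1
[13] tail/keep = 0xa1
[14] tail/keep = 0xe8
[15] tail/keep = 0x3e

vd[2] = 255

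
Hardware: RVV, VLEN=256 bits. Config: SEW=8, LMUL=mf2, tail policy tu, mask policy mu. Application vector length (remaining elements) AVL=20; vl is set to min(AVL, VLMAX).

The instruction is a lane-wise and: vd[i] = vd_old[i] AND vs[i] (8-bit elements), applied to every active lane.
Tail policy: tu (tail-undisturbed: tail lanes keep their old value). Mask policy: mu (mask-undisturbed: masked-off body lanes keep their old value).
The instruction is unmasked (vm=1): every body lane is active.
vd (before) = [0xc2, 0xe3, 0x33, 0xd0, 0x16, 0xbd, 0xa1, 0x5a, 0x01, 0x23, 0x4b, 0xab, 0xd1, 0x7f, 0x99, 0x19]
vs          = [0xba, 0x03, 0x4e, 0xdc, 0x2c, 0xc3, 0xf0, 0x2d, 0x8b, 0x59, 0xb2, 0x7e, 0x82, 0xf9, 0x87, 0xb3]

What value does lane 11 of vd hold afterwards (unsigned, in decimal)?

vd[11] = 42

VLMAX = VLEN×LMUL/SEW = 256×1/2/8 = 16
vl = min(AVL, VLMAX) = min(20, 16) = 16
vd[0] and(0xc2,0xba) -> 0x82
vd[1] and(0xe3,0x03) -> 0x03
vd[2] and(0x33,0x4e) -> 0x02
vd[3] and(0xd0,0xdc) -> 0xd0
vd[4] and(0x16,0x2c) -> 0x04
vd[5] and(0xbd,0xc3) -> 0x81
vd[6] and(0xa1,0xf0) -> 0xa0
vd[7] and(0x5a,0x2d) -> 0x08
vd[8] and(0x01,0x8b) -> 0x01
vd[9] and(0x23,0x59) -> 0x01
vd[10] and(0x4b,0xb2) -> 0x02
vd[11] and(0xab,0x7e) -> 0x2a
vd[12] and(0xd1,0x82) -> 0x80
vd[13] and(0x7f,0xf9) -> 0x79
vd[14] and(0x99,0x87) -> 0x81
vd[15] and(0x19,0xb3) -> 0x11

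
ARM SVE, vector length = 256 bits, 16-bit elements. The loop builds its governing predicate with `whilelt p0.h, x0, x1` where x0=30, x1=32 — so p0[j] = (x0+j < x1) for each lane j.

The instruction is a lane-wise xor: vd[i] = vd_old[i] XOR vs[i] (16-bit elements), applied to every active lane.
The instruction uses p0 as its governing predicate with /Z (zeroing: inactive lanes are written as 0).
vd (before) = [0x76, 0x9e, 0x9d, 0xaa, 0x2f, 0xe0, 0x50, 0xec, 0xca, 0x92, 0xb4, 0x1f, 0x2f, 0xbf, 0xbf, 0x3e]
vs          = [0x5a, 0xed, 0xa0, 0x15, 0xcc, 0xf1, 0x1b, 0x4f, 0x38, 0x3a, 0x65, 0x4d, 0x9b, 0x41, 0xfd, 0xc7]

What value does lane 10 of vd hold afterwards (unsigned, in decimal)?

vd[10] = 0

lane count: 256 div 16 = 16
active while 30+j < 32, i.e. j ∈ [0,2) capped at 16 ⇒ 2
  i=0: xor(0x76,0x5a) → 44
  i=1: xor(0x9e,0xed) → 115
  i=2: tail/zero → 0
  i=3: tail/zero → 0
  i=4: tail/zero → 0
  i=5: tail/zero → 0
  i=6: tail/zero → 0
  i=7: tail/zero → 0
  i=8: tail/zero → 0
  i=9: tail/zero → 0
  i=10: tail/zero → 0
  i=11: tail/zero → 0
  i=12: tail/zero → 0
  i=13: tail/zero → 0
  i=14: tail/zero → 0
  i=15: tail/zero → 0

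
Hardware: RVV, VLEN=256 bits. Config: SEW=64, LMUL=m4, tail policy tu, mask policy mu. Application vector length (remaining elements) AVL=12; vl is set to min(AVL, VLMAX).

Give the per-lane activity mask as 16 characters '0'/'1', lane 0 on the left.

predicate = 1111111111110000

lanes per group: 256·4/64 = 16
vl ← min(12, 16) = 12
bits (lane 0 leftmost): 1111111111110000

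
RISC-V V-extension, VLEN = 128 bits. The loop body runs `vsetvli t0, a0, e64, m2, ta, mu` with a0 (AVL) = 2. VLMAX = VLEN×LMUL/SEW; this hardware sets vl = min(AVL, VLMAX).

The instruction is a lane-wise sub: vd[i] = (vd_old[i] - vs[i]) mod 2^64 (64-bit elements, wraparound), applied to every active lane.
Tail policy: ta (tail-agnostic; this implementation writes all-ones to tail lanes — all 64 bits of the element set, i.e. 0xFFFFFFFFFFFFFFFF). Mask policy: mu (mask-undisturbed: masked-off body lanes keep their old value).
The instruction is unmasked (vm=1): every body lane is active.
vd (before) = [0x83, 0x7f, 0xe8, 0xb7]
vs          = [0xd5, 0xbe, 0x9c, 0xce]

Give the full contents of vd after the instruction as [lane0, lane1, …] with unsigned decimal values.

VLMAX = VLEN×LMUL/SEW = 128×2/64 = 4
AVL=2 ≤ VLMAX=4, so vl = 2
lane  0: sub(0x83,0xd5) ⇒ 0xffffffffffffffae
lane  1: sub(0x7f,0xbe) ⇒ 0xffffffffffffffc1
lane  2: tail/ones ⇒ 0xffffffffffffffff
lane  3: tail/ones ⇒ 0xffffffffffffffff

vd = [18446744073709551534, 18446744073709551553, 18446744073709551615, 18446744073709551615]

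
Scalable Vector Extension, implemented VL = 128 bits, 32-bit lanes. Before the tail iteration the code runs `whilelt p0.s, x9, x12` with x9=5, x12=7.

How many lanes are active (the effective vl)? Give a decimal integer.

128-bit reg / 32-bit elem → 4 lanes
active while 5+j < 7, i.e. j ∈ [0,2) capped at 4 ⇒ 2

vl = 2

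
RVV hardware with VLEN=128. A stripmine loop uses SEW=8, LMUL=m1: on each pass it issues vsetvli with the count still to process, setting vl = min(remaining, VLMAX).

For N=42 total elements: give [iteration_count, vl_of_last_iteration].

[iterations, last_vl] = [3, 10]

VLMAX = (128 × 1) / 8 = 16 lanes
42 elements at 16/iter → 3 passes, remainder 10 on the last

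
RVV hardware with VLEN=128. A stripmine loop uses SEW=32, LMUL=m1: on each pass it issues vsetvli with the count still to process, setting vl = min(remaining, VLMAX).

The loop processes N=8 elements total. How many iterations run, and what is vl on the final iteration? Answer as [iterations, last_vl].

VLMAX = (128 × 1) / 32 = 4 lanes
N=8: ⌈8/4⌉ = 2 iters; last vl = 8 − 1×4 = 4

[iterations, last_vl] = [2, 4]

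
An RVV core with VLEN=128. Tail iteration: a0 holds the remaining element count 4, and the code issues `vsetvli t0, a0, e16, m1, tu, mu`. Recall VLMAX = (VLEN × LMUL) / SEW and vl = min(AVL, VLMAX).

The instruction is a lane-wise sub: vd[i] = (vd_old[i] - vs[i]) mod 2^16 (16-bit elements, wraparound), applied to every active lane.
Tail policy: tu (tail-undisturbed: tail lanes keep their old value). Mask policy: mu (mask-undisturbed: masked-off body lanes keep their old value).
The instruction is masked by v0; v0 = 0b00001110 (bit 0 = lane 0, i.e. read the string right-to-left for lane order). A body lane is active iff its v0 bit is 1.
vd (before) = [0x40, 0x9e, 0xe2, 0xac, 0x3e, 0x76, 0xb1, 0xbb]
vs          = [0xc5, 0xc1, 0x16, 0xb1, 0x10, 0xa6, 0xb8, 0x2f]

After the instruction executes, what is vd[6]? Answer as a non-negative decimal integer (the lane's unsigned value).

lanes per group: 128·1/16 = 8
vl ← min(4, 8) = 4
[0] mask-off/keep = 0x40
[1] sub(0x9e,0xc1) = 0xffdd
[2] sub(0xe2,0x16) = 0xcc
[3] sub(0xac,0xb1) = 0xfffb
[4] tail/keep = 0x3e
[5] tail/keep = 0x76
[6] tail/keep = 0xb1
[7] tail/keep = 0xbb

vd[6] = 177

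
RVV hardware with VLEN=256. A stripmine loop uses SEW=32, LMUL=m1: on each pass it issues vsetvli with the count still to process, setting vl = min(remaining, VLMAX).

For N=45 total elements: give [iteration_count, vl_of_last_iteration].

[iterations, last_vl] = [6, 5]

VLMAX = (256 × 1) / 32 = 8 lanes
45 elements at 8/iter → 6 passes, remainder 5 on the last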